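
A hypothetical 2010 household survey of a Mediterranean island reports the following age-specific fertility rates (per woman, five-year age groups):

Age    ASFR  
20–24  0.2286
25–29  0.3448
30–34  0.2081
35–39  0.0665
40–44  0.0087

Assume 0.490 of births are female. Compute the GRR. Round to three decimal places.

Proportion female at birth = 0.490.
Sum of ASFRs = 0.2286 + 0.3448 + 0.2081 + 0.0665 + 0.0087 = 0.8567
TFR = 5 × 0.8567 = 4.2835
GRR = 0.490 × 4.2835 = 2.09892

2.099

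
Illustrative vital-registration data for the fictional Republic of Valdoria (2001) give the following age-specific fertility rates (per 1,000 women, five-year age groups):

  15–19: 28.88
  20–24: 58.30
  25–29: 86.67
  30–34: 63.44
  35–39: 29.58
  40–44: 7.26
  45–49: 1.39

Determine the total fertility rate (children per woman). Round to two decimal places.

1.38

Sum of ASFRs = 28.88 + 58.30 + 86.67 + 63.44 + 29.58 + 7.26 + 1.39 = 275.52
TFR = 5 × 275.52 / 1000 = 1.3776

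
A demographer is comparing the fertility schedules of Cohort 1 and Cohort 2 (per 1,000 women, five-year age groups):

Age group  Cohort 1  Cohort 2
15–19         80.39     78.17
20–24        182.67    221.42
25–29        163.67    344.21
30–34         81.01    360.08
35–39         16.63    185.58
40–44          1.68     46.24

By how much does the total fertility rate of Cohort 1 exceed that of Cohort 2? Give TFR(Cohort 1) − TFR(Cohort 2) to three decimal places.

Cohort 1:
  Sum of ASFRs = 80.39 + 182.67 + 163.67 + 81.01 + 16.63 + 1.68 = 526.05
  TFR = 5 × 526.05 / 1000 = 2.63025
Cohort 2:
  Sum of ASFRs = 78.17 + 221.42 + 344.21 + 360.08 + 185.58 + 46.24 = 1235.70
  TFR = 5 × 1235.70 / 1000 = 6.1785
Difference = 2.63025 − 6.1785 = -3.54825

-3.548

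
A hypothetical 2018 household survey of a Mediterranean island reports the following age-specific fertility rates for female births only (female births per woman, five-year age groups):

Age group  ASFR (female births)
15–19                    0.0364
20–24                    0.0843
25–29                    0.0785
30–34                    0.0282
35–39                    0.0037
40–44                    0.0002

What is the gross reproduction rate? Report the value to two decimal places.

1.16

Sum of female ASFRs = 0.0364 + 0.0843 + 0.0785 + 0.0282 + 0.0037 + 0.0002 = 0.2313
GRR = 5 × 0.2313 = 1.1565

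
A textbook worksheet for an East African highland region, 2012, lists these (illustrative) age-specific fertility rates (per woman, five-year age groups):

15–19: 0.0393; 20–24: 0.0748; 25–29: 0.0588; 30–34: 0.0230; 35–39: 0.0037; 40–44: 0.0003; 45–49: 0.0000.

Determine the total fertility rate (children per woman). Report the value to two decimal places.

1.00

Sum of ASFRs = 0.0393 + 0.0748 + 0.0588 + 0.0230 + 0.0037 + 0.0003 + 0.0000 = 0.1999
TFR = 5 × 0.1999 = 0.9995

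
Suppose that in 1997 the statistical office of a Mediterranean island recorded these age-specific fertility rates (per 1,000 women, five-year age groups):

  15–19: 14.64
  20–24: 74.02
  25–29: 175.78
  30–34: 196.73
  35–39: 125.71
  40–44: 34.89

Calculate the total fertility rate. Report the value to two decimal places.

Sum of ASFRs = 14.64 + 74.02 + 175.78 + 196.73 + 125.71 + 34.89 = 621.77
TFR = 5 × 621.77 / 1000 = 3.10885

3.11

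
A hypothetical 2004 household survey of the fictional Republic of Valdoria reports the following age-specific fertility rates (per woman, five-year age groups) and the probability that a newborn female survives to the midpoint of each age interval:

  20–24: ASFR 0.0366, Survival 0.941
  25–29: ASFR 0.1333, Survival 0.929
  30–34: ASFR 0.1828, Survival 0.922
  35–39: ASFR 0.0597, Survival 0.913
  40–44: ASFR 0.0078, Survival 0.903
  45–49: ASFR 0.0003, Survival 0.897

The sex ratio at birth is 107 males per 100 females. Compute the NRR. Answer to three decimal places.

0.939

Proportion female at birth = 100 / (100 + 107) = 0.48309.
Per-age-group product (5 × ASFR × survival probability):
  20–24: 5 × 0.0366 × 0.941 = 0.17220
  25–29: 5 × 0.1333 × 0.929 = 0.61918
  30–34: 5 × 0.1828 × 0.922 = 0.84271
  35–39: 5 × 0.0597 × 0.913 = 0.27253
  40–44: 5 × 0.0078 × 0.903 = 0.03522
  45–49: 5 × 0.0003 × 0.897 = 0.00135
Sum = 1.94319
NRR = 0.48309 × 1.94319 = 0.93874
NRR < 1, so the cohort does not fully replace itself.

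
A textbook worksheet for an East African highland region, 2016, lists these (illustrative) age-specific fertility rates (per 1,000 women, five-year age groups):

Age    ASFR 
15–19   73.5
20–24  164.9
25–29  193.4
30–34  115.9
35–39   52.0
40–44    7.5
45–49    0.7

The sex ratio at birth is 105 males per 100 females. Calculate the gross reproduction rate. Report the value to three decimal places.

Proportion female at birth = 100 / (100 + 105) = 0.48780.
Sum of ASFRs = 73.5 + 164.9 + 193.4 + 115.9 + 52.0 + 7.5 + 0.7 = 607.9
TFR = 5 × 607.9 / 1000 = 3.0395
GRR = 0.48780 × 3.0395 = 1.48267

1.483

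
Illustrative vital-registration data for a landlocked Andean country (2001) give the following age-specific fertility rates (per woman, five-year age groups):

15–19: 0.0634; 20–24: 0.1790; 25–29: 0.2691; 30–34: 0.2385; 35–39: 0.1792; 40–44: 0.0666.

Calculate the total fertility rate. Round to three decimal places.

Sum of ASFRs = 0.0634 + 0.1790 + 0.2691 + 0.2385 + 0.1792 + 0.0666 = 0.9958
TFR = 5 × 0.9958 = 4.979

4.979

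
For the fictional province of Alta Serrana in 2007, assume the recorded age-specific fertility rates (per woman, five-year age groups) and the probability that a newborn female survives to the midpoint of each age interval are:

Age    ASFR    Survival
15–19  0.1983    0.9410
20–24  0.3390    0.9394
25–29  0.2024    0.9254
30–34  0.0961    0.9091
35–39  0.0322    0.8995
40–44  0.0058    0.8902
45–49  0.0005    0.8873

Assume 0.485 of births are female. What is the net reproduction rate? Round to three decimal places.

Proportion female at birth = 0.485.
Per-age-group product (5 × ASFR × survival probability):
  15–19: 5 × 0.1983 × 0.9410 = 0.93300
  20–24: 5 × 0.3390 × 0.9394 = 1.59228
  25–29: 5 × 0.2024 × 0.9254 = 0.93650
  30–34: 5 × 0.0961 × 0.9091 = 0.43682
  35–39: 5 × 0.0322 × 0.8995 = 0.14482
  40–44: 5 × 0.0058 × 0.8902 = 0.02582
  45–49: 5 × 0.0005 × 0.8873 = 0.00222
Sum = 4.07146
NRR = 0.485 × 4.07146 = 1.97466
An NRR exceeding 1 indicates intrinsic growth under these rates.

1.975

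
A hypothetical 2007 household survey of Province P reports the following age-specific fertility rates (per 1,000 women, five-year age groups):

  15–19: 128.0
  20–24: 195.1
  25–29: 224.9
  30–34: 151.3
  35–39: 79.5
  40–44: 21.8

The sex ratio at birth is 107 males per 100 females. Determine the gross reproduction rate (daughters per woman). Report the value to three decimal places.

Proportion female at birth = 100 / (100 + 107) = 0.48309.
Sum of ASFRs = 128.0 + 195.1 + 224.9 + 151.3 + 79.5 + 21.8 = 800.6
TFR = 5 × 800.6 / 1000 = 4.003
GRR = 0.48309 × 4.003 = 1.93381

1.934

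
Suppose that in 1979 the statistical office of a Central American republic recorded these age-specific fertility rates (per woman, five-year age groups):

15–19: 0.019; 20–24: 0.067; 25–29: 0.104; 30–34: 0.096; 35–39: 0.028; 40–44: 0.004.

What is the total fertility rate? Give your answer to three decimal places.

Sum of ASFRs = 0.019 + 0.067 + 0.104 + 0.096 + 0.028 + 0.004 = 0.318
TFR = 5 × 0.318 = 1.59

1.590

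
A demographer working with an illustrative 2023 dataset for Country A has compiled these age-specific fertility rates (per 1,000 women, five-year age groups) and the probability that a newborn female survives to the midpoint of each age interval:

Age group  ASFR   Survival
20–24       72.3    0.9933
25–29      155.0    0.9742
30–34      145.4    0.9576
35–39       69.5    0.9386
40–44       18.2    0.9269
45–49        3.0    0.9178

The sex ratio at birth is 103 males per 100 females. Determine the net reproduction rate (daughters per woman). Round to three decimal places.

Proportion female at birth = 100 / (100 + 103) = 0.49261.
Survival-weighted fertility by age (5·fₓ·Sₓ):
  20–24: 5 × 72.3/1000 × 0.9933 = 0.35908
  25–29: 5 × 155.0/1000 × 0.9742 = 0.75501
  30–34: 5 × 145.4/1000 × 0.9576 = 0.69618
  35–39: 5 × 69.5/1000 × 0.9386 = 0.32616
  40–44: 5 × 18.2/1000 × 0.9269 = 0.08435
  45–49: 5 × 3.0/1000 × 0.9178 = 0.01377
Sum = 2.23455
NRR = 0.49261 × 2.23455 = 1.10076
NRR > 1, so each generation more than replaces itself.

1.101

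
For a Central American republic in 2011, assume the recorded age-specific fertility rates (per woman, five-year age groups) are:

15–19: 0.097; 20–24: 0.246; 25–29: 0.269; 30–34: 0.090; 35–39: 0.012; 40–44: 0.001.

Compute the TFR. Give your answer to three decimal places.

3.575

Sum of ASFRs = 0.097 + 0.246 + 0.269 + 0.090 + 0.012 + 0.001 = 0.715
TFR = 5 × 0.715 = 3.575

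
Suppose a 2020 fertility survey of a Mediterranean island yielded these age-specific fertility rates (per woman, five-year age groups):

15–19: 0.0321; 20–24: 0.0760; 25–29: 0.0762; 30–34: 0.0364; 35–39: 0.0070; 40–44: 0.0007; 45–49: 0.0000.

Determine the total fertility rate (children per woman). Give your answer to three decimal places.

Sum of ASFRs = 0.0321 + 0.0760 + 0.0762 + 0.0364 + 0.0070 + 0.0007 + 0.0000 = 0.2284
TFR = 5 × 0.2284 = 1.142

1.142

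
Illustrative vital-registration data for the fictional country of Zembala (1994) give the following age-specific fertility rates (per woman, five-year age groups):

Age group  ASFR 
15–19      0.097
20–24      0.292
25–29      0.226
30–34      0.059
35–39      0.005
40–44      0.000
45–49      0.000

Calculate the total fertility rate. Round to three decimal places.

Sum of ASFRs = 0.097 + 0.292 + 0.226 + 0.059 + 0.005 + 0.000 + 0.000 = 0.679
TFR = 5 × 0.679 = 3.395

3.395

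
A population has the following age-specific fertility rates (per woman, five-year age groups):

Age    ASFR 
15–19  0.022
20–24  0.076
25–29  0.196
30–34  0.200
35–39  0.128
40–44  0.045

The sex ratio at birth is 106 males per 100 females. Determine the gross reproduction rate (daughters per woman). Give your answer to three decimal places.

1.619

Proportion female at birth = 100 / (100 + 106) = 0.48544.
Sum of ASFRs = 0.022 + 0.076 + 0.196 + 0.200 + 0.128 + 0.045 = 0.667
TFR = 5 × 0.667 = 3.335
GRR = 0.48544 × 3.335 = 1.61894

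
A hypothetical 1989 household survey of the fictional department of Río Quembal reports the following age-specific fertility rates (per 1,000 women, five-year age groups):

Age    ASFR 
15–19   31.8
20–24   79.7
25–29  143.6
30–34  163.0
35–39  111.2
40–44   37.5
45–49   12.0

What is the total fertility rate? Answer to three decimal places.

Sum of ASFRs = 31.8 + 79.7 + 143.6 + 163.0 + 111.2 + 37.5 + 12.0 = 578.8
TFR = 5 × 578.8 / 1000 = 2.894

2.894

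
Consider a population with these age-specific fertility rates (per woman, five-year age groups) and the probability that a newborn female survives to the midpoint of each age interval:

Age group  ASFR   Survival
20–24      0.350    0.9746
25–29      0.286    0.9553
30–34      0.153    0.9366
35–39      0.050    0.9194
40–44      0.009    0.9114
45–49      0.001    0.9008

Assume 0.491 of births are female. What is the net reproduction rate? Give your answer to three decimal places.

1.995

Proportion female at birth = 0.491.
Each age group contributes 5 × ASFR × survival:
  20–24: 5 × 0.350 × 0.9746 = 1.70555
  25–29: 5 × 0.286 × 0.9553 = 1.36608
  30–34: 5 × 0.153 × 0.9366 = 0.71650
  35–39: 5 × 0.050 × 0.9194 = 0.22985
  40–44: 5 × 0.009 × 0.9114 = 0.04101
  45–49: 5 × 0.001 × 0.9008 = 0.00450
Sum = 4.06349
NRR = 0.491 × 4.06349 = 1.99517
With NRR above 1 the population is above replacement fertility.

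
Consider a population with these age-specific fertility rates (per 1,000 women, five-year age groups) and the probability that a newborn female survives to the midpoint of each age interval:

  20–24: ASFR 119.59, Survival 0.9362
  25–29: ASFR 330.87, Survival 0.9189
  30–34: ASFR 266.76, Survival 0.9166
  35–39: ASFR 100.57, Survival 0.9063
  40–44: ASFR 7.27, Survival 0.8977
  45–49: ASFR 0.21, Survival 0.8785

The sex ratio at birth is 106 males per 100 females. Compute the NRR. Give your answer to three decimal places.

1.841

Proportion female at birth = 100 / (100 + 106) = 0.48544.
Each age group contributes 5 × ASFR × survival:
  20–24: 5 × 119.59/1000 × 0.9362 = 0.55980
  25–29: 5 × 330.87/1000 × 0.9189 = 1.52018
  30–34: 5 × 266.76/1000 × 0.9166 = 1.22256
  35–39: 5 × 100.57/1000 × 0.9063 = 0.45573
  40–44: 5 × 7.27/1000 × 0.8977 = 0.03263
  45–49: 5 × 0.21/1000 × 0.8785 = 0.00092
Sum = 3.79182
NRR = 0.48544 × 3.79182 = 1.84070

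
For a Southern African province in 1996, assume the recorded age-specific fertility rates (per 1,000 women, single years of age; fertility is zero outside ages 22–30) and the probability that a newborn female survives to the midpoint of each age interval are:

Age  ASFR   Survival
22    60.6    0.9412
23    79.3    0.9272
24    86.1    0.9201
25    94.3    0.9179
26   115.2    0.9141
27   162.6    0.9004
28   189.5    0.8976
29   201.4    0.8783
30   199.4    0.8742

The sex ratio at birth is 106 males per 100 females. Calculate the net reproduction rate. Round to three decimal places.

Proportion female at birth = 100 / (100 + 106) = 0.48544.
Per-age-group product (1 × ASFR × survival probability):
  22: 1 × 60.6/1000 × 0.9412 = 0.05704
  23: 1 × 79.3/1000 × 0.9272 = 0.07353
  24: 1 × 86.1/1000 × 0.9201 = 0.07922
  25: 1 × 94.3/1000 × 0.9179 = 0.08656
  26: 1 × 115.2/1000 × 0.9141 = 0.10530
  27: 1 × 162.6/1000 × 0.9004 = 0.14641
  28: 1 × 189.5/1000 × 0.8976 = 0.17010
  29: 1 × 201.4/1000 × 0.8783 = 0.17689
  30: 1 × 199.4/1000 × 0.8742 = 0.17432
Sum = 1.06937
NRR = 0.48544 × 1.06937 = 0.51911
NRR < 1, so the cohort does not fully replace itself.

0.519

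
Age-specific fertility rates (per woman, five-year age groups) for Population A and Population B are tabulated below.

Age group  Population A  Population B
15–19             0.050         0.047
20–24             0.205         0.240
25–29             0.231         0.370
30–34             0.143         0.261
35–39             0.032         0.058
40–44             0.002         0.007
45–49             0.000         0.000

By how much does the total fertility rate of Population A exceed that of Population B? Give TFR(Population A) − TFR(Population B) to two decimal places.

-1.60

Population A:
  Sum of ASFRs = 0.050 + 0.205 + 0.231 + 0.143 + 0.032 + 0.002 + 0.000 = 0.663
  TFR = 5 × 0.663 = 3.315
Population B:
  Sum of ASFRs = 0.047 + 0.240 + 0.370 + 0.261 + 0.058 + 0.007 + 0.000 = 0.983
  TFR = 5 × 0.983 = 4.915
Difference = 3.315 − 4.915 = -1.6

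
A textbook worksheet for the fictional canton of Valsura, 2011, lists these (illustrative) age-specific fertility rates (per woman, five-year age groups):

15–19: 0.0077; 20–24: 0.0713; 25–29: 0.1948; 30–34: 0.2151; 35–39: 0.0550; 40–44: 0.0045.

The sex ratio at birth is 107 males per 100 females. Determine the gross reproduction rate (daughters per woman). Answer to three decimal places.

Proportion female at birth = 100 / (100 + 107) = 0.48309.
Sum of ASFRs = 0.0077 + 0.0713 + 0.1948 + 0.2151 + 0.0550 + 0.0045 = 0.5484
TFR = 5 × 0.5484 = 2.742
GRR = 0.48309 × 2.742 = 1.32463

1.325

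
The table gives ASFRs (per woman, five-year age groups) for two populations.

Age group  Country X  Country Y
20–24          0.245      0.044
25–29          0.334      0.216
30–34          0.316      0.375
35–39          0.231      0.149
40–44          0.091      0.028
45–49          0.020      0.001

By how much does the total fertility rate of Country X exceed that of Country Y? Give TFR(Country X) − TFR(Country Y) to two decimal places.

2.12

Country X:
  Sum of ASFRs = 0.245 + 0.334 + 0.316 + 0.231 + 0.091 + 0.020 = 1.237
  TFR = 5 × 1.237 = 6.185
Country Y:
  Sum of ASFRs = 0.044 + 0.216 + 0.375 + 0.149 + 0.028 + 0.001 = 0.813
  TFR = 5 × 0.813 = 4.065
Difference = 6.185 − 4.065 = 2.12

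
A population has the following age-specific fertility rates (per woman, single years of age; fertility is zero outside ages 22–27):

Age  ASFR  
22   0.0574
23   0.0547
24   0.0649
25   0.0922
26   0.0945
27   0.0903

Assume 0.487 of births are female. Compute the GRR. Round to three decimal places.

0.221

Proportion female at birth = 0.487.
Sum of ASFRs = 0.0574 + 0.0547 + 0.0649 + 0.0922 + 0.0945 + 0.0903 = 0.4540
TFR = 0.454
GRR = 0.487 × 0.454 = 0.22110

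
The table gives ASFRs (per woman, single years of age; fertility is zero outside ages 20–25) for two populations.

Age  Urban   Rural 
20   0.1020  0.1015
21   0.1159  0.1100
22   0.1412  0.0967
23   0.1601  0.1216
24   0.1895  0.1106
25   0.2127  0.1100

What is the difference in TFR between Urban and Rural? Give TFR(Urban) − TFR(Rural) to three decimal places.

Urban:
  Sum of ASFRs = 0.1020 + 0.1159 + 0.1412 + 0.1601 + 0.1895 + 0.2127 = 0.9214
  TFR = 0.9214
Rural:
  Sum of ASFRs = 0.1015 + 0.1100 + 0.0967 + 0.1216 + 0.1106 + 0.1100 = 0.6504
  TFR = 0.6504
Difference = 0.9214 − 0.6504 = 0.271

0.271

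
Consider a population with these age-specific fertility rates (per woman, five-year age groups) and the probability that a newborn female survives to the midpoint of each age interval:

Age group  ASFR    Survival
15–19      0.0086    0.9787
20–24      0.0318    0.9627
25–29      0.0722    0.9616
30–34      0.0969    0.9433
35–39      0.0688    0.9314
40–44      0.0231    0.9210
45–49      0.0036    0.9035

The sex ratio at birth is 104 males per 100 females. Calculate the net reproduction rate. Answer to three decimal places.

Proportion female at birth = 100 / (100 + 104) = 0.49020.
Per-age-group product (5 × ASFR × survival probability):
  15–19: 5 × 0.0086 × 0.9787 = 0.04208
  20–24: 5 × 0.0318 × 0.9627 = 0.15307
  25–29: 5 × 0.0722 × 0.9616 = 0.34714
  30–34: 5 × 0.0969 × 0.9433 = 0.45703
  35–39: 5 × 0.0688 × 0.9314 = 0.32040
  40–44: 5 × 0.0231 × 0.9210 = 0.10638
  45–49: 5 × 0.0036 × 0.9035 = 0.01626
Sum = 1.44236
NRR = 0.49020 × 1.44236 = 0.70704

0.707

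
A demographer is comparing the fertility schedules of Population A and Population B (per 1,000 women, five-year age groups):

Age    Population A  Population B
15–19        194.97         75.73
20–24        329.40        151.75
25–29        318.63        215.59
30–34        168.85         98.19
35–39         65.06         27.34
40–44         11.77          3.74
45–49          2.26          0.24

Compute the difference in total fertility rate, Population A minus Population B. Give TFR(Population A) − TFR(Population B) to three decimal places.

Population A:
  Sum of ASFRs = 194.97 + 329.40 + 318.63 + 168.85 + 65.06 + 11.77 + 2.26 = 1090.94
  TFR = 5 × 1090.94 / 1000 = 5.4547
Population B:
  Sum of ASFRs = 75.73 + 151.75 + 215.59 + 98.19 + 27.34 + 3.74 + 0.24 = 572.58
  TFR = 5 × 572.58 / 1000 = 2.8629
Difference = 5.4547 − 2.8629 = 2.5918

2.592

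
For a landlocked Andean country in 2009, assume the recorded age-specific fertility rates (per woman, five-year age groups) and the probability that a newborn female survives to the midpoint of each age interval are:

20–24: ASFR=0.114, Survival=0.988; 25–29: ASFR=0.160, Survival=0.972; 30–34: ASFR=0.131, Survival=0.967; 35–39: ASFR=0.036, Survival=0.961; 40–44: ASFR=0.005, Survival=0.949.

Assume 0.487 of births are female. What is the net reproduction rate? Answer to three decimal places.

1.057

Proportion female at birth = 0.487.
Survival-weighted fertility by age (5·fₓ·Sₓ):
  20–24: 5 × 0.114 × 0.988 = 0.56316
  25–29: 5 × 0.160 × 0.972 = 0.77760
  30–34: 5 × 0.131 × 0.967 = 0.63339
  35–39: 5 × 0.036 × 0.961 = 0.17298
  40–44: 5 × 0.005 × 0.949 = 0.02373
Sum = 2.17086
NRR = 0.487 × 2.17086 = 1.05721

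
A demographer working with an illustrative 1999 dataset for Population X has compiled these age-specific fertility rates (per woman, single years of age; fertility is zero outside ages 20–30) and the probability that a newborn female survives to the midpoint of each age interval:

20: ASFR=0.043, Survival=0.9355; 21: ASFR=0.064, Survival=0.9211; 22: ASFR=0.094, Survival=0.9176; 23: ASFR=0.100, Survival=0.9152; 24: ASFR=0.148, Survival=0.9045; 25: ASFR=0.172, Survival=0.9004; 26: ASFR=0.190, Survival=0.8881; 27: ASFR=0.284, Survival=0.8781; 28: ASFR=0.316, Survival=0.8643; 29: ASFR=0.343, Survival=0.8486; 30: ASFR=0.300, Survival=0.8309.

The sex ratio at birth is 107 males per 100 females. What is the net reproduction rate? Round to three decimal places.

0.868

Proportion female at birth = 100 / (100 + 107) = 0.48309.
Weighting each age-specific rate by interval width and survival:
  20: 1 × 0.043 × 0.9355 = 0.04023
  21: 1 × 0.064 × 0.9211 = 0.05895
  22: 1 × 0.094 × 0.9176 = 0.08625
  23: 1 × 0.100 × 0.9152 = 0.09152
  24: 1 × 0.148 × 0.9045 = 0.13387
  25: 1 × 0.172 × 0.9004 = 0.15487
  26: 1 × 0.190 × 0.8881 = 0.16874
  27: 1 × 0.284 × 0.8781 = 0.24938
  28: 1 × 0.316 × 0.8643 = 0.27312
  29: 1 × 0.343 × 0.8486 = 0.29107
  30: 1 × 0.300 × 0.8309 = 0.24927
Sum = 1.79727
NRR = 0.48309 × 1.79727 = 0.86824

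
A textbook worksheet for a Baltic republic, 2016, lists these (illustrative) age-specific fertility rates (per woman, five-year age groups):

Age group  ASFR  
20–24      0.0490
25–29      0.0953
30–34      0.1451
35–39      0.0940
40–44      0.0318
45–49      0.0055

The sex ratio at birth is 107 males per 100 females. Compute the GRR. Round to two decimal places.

1.02

Proportion female at birth = 100 / (100 + 107) = 0.48309.
Sum of ASFRs = 0.0490 + 0.0953 + 0.1451 + 0.0940 + 0.0318 + 0.0055 = 0.4207
TFR = 5 × 0.4207 = 2.1035
GRR = 0.48309 × 2.1035 = 1.01618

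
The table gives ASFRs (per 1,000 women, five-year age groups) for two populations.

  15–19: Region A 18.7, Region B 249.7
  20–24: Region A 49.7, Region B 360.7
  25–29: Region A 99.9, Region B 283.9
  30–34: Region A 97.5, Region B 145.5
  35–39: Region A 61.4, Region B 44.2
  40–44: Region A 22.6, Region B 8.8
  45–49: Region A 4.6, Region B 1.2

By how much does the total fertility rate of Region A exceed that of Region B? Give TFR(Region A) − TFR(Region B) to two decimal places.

-3.70

Region A:
  Sum of ASFRs = 18.7 + 49.7 + 99.9 + 97.5 + 61.4 + 22.6 + 4.6 = 354.4
  TFR = 5 × 354.4 / 1000 = 1.772
Region B:
  Sum of ASFRs = 249.7 + 360.7 + 283.9 + 145.5 + 44.2 + 8.8 + 1.2 = 1094.0
  TFR = 5 × 1094.0 / 1000 = 5.47
Difference = 1.772 − 5.47 = -3.698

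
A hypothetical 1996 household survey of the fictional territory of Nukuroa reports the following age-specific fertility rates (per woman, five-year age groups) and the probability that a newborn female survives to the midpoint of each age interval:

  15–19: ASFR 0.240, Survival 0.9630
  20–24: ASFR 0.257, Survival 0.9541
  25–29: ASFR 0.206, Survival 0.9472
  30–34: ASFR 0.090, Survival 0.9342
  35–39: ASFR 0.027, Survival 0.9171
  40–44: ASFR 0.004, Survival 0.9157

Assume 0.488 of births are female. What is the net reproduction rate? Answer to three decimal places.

1.913

Proportion female at birth = 0.488.
Weighting each age-specific rate by interval width and survival:
  15–19: 5 × 0.240 × 0.9630 = 1.15560
  20–24: 5 × 0.257 × 0.9541 = 1.22602
  25–29: 5 × 0.206 × 0.9472 = 0.97562
  30–34: 5 × 0.090 × 0.9342 = 0.42039
  35–39: 5 × 0.027 × 0.9171 = 0.12381
  40–44: 5 × 0.004 × 0.9157 = 0.01831
Sum = 3.91975
NRR = 0.488 × 3.91975 = 1.91284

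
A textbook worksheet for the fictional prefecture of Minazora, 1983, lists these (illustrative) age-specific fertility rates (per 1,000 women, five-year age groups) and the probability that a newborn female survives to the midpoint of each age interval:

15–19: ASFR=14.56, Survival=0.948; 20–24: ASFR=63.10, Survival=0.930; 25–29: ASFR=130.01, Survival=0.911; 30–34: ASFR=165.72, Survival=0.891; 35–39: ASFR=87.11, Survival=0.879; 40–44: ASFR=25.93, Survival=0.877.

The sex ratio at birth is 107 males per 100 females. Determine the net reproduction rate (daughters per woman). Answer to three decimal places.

Proportion female at birth = 100 / (100 + 107) = 0.48309.
Survival-weighted fertility by age (5·fₓ·Sₓ):
  15–19: 5 × 14.56/1000 × 0.948 = 0.06901
  20–24: 5 × 63.10/1000 × 0.930 = 0.29342
  25–29: 5 × 130.01/1000 × 0.911 = 0.59220
  30–34: 5 × 165.72/1000 × 0.891 = 0.73828
  35–39: 5 × 87.11/1000 × 0.879 = 0.38285
  40–44: 5 × 25.93/1000 × 0.877 = 0.11370
Sum = 2.18946
NRR = 0.48309 × 2.18946 = 1.05771
An NRR exceeding 1 indicates intrinsic growth under these rates.

1.058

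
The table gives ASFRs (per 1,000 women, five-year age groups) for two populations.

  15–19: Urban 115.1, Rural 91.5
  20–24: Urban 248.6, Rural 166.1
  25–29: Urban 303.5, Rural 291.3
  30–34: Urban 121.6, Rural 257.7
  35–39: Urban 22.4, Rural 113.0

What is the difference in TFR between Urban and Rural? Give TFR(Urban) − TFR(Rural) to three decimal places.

-0.542

Urban:
  Sum of ASFRs = 115.1 + 248.6 + 303.5 + 121.6 + 22.4 = 811.2
  TFR = 5 × 811.2 / 1000 = 4.056
Rural:
  Sum of ASFRs = 91.5 + 166.1 + 291.3 + 257.7 + 113.0 = 919.6
  TFR = 5 × 919.6 / 1000 = 4.598
Difference = 4.056 − 4.598 = -0.542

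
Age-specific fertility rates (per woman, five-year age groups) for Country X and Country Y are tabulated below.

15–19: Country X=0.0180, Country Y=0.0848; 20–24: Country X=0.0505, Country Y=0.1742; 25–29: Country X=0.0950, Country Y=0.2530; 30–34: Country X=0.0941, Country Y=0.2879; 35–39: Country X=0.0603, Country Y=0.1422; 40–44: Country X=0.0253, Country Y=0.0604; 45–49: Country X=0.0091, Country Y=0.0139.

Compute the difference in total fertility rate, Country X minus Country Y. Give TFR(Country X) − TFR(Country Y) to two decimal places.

Country X:
  Sum of ASFRs = 0.0180 + 0.0505 + 0.0950 + 0.0941 + 0.0603 + 0.0253 + 0.0091 = 0.3523
  TFR = 5 × 0.3523 = 1.7615
Country Y:
  Sum of ASFRs = 0.0848 + 0.1742 + 0.2530 + 0.2879 + 0.1422 + 0.0604 + 0.0139 = 1.0164
  TFR = 5 × 1.0164 = 5.082
Difference = 1.7615 − 5.082 = -3.3205

-3.32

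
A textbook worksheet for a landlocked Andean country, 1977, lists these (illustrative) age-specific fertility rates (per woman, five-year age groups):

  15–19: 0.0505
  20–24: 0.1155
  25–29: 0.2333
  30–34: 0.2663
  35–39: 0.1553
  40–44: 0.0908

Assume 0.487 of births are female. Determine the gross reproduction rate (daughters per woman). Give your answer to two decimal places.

2.22

Proportion female at birth = 0.487.
Sum of ASFRs = 0.0505 + 0.1155 + 0.2333 + 0.2663 + 0.1553 + 0.0908 = 0.9117
TFR = 5 × 0.9117 = 4.5585
GRR = 0.487 × 4.5585 = 2.21999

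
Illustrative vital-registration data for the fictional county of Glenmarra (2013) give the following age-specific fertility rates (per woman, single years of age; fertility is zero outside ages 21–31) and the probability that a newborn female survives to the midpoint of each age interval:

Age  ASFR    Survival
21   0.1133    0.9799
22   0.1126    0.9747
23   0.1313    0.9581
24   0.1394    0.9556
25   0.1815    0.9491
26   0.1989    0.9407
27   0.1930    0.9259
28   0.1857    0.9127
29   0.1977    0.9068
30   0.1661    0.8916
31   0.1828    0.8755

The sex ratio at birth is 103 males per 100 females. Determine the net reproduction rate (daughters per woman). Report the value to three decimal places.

0.825

Proportion female at birth = 100 / (100 + 103) = 0.49261.
Per-age-group product (1 × ASFR × survival probability):
  21: 1 × 0.1133 × 0.9799 = 0.11102
  22: 1 × 0.1126 × 0.9747 = 0.10975
  23: 1 × 0.1313 × 0.9581 = 0.12580
  24: 1 × 0.1394 × 0.9556 = 0.13321
  25: 1 × 0.1815 × 0.9491 = 0.17226
  26: 1 × 0.1989 × 0.9407 = 0.18711
  27: 1 × 0.1930 × 0.9259 = 0.17870
  28: 1 × 0.1857 × 0.9127 = 0.16949
  29: 1 × 0.1977 × 0.9068 = 0.17927
  30: 1 × 0.1661 × 0.8916 = 0.14809
  31: 1 × 0.1828 × 0.8755 = 0.16004
Sum = 1.67474
NRR = 0.49261 × 1.67474 = 0.82499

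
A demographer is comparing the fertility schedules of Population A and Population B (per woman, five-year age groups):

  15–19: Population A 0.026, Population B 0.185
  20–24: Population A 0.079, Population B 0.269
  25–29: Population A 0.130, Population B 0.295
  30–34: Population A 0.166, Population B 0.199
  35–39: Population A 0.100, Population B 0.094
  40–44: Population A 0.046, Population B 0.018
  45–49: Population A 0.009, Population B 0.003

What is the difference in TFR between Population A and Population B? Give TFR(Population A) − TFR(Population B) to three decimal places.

-2.535

Population A:
  Sum of ASFRs = 0.026 + 0.079 + 0.130 + 0.166 + 0.100 + 0.046 + 0.009 = 0.556
  TFR = 5 × 0.556 = 2.78
Population B:
  Sum of ASFRs = 0.185 + 0.269 + 0.295 + 0.199 + 0.094 + 0.018 + 0.003 = 1.063
  TFR = 5 × 1.063 = 5.315
Difference = 2.78 − 5.315 = -2.535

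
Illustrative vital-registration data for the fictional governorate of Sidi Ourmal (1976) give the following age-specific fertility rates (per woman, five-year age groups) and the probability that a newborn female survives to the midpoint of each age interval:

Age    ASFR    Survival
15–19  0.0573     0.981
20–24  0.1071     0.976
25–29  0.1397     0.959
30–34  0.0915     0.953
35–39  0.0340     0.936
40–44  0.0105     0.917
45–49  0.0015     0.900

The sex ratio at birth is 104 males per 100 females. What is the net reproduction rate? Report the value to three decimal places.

1.041

Proportion female at birth = 100 / (100 + 104) = 0.49020.
Each age group contributes 5 × ASFR × survival:
  15–19: 5 × 0.0573 × 0.981 = 0.28106
  20–24: 5 × 0.1071 × 0.976 = 0.52265
  25–29: 5 × 0.1397 × 0.959 = 0.66986
  30–34: 5 × 0.0915 × 0.953 = 0.43600
  35–39: 5 × 0.0340 × 0.936 = 0.15912
  40–44: 5 × 0.0105 × 0.917 = 0.04814
  45–49: 5 × 0.0015 × 0.900 = 0.00675
Sum = 2.12358
NRR = 0.49020 × 2.12358 = 1.04098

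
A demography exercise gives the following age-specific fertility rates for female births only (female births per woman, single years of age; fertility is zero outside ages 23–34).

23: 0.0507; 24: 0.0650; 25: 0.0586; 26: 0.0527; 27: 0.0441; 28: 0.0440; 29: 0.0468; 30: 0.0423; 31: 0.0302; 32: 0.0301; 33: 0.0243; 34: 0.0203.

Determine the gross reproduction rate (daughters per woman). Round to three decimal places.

0.509

Sum of female ASFRs = 0.0507 + 0.0650 + 0.0586 + 0.0527 + 0.0441 + 0.0440 + 0.0468 + 0.0423 + 0.0302 + 0.0301 + 0.0243 + 0.0203 = 0.5091
GRR = 0.5091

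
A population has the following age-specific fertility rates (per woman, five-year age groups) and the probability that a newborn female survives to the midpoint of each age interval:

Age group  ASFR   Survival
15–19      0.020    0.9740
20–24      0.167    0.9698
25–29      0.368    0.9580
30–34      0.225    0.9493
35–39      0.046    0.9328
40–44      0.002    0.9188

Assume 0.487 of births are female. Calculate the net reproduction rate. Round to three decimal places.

1.929

Proportion female at birth = 0.487.
Per-age-group product (5 × ASFR × survival probability):
  15–19: 5 × 0.020 × 0.9740 = 0.09740
  20–24: 5 × 0.167 × 0.9698 = 0.80978
  25–29: 5 × 0.368 × 0.9580 = 1.76272
  30–34: 5 × 0.225 × 0.9493 = 1.06796
  35–39: 5 × 0.046 × 0.9328 = 0.21454
  40–44: 5 × 0.002 × 0.9188 = 0.00919
Sum = 3.96159
NRR = 0.487 × 3.96159 = 1.92929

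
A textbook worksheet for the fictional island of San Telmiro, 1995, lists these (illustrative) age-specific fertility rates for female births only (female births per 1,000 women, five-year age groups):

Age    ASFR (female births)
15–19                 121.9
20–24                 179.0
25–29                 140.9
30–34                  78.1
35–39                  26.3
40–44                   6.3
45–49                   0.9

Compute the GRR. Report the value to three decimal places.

2.767

Sum of female ASFRs = 121.9 + 179.0 + 140.9 + 78.1 + 26.3 + 6.3 + 0.9 = 553.4
GRR = 5 × 553.4 / 1000 = 2.767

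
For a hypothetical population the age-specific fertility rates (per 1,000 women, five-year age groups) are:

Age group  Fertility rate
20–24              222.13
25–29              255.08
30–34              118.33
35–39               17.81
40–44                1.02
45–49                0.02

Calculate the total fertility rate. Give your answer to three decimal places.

3.072

Sum of ASFRs = 222.13 + 255.08 + 118.33 + 17.81 + 1.02 + 0.02 = 614.39
TFR = 5 × 614.39 / 1000 = 3.07195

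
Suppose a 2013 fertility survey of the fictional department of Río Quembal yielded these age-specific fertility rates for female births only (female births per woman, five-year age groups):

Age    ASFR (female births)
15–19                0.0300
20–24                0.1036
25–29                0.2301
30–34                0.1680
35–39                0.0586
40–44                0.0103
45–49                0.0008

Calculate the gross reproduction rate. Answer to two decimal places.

Sum of female ASFRs = 0.0300 + 0.1036 + 0.2301 + 0.1680 + 0.0586 + 0.0103 + 0.0008 = 0.6014
GRR = 5 × 0.6014 = 3.007

3.01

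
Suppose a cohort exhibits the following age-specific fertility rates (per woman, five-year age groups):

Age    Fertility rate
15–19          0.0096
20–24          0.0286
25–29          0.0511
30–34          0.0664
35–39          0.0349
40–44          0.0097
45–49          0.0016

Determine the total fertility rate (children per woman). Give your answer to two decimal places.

1.01

Sum of ASFRs = 0.0096 + 0.0286 + 0.0511 + 0.0664 + 0.0349 + 0.0097 + 0.0016 = 0.2019
TFR = 5 × 0.2019 = 1.0095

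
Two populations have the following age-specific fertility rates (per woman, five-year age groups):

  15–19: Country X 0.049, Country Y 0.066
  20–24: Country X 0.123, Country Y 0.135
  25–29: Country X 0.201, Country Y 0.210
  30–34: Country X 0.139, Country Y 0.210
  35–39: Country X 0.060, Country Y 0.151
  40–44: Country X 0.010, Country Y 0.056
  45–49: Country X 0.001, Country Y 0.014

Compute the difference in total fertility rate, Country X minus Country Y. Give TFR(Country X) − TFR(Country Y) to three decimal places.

Country X:
  Sum of ASFRs = 0.049 + 0.123 + 0.201 + 0.139 + 0.060 + 0.010 + 0.001 = 0.583
  TFR = 5 × 0.583 = 2.915
Country Y:
  Sum of ASFRs = 0.066 + 0.135 + 0.210 + 0.210 + 0.151 + 0.056 + 0.014 = 0.842
  TFR = 5 × 0.842 = 4.21
Difference = 2.915 − 4.21 = -1.295

-1.295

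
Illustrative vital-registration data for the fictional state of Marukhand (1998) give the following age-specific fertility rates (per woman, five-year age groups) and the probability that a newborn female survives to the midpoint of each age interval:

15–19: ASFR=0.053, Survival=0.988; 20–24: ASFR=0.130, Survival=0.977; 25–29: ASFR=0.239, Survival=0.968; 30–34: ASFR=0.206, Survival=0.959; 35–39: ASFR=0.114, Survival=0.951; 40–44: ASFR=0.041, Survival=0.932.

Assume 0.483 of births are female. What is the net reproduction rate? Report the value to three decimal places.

Proportion female at birth = 0.483.
Survival-weighted fertility by age (5·fₓ·Sₓ):
  15–19: 5 × 0.053 × 0.988 = 0.26182
  20–24: 5 × 0.130 × 0.977 = 0.63505
  25–29: 5 × 0.239 × 0.968 = 1.15676
  30–34: 5 × 0.206 × 0.959 = 0.98777
  35–39: 5 × 0.114 × 0.951 = 0.54207
  40–44: 5 × 0.041 × 0.932 = 0.19106
Sum = 3.77453
NRR = 0.483 × 3.77453 = 1.82310

1.823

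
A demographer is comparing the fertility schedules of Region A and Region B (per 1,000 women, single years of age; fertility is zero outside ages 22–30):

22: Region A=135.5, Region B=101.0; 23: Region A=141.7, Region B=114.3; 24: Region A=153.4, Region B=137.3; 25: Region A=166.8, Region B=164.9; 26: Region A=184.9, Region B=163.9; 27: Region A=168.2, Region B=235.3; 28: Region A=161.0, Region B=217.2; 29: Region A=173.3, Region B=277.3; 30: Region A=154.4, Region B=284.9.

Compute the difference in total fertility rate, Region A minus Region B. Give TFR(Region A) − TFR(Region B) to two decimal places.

-0.26

Region A:
  Sum of ASFRs = 135.5 + 141.7 + 153.4 + 166.8 + 184.9 + 168.2 + 161.0 + 173.3 + 154.4 = 1439.2
  TFR = 1439.2 / 1000 = 1.4392
Region B:
  Sum of ASFRs = 101.0 + 114.3 + 137.3 + 164.9 + 163.9 + 235.3 + 217.2 + 277.3 + 284.9 = 1696.1
  TFR = 1696.1 / 1000 = 1.6961
Difference = 1.4392 − 1.6961 = -0.2569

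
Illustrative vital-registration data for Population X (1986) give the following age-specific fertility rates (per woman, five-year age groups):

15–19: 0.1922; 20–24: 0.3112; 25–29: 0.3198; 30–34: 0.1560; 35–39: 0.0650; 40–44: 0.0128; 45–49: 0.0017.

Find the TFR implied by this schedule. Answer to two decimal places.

Sum of ASFRs = 0.1922 + 0.3112 + 0.3198 + 0.1560 + 0.0650 + 0.0128 + 0.0017 = 1.0587
TFR = 5 × 1.0587 = 5.2935

5.29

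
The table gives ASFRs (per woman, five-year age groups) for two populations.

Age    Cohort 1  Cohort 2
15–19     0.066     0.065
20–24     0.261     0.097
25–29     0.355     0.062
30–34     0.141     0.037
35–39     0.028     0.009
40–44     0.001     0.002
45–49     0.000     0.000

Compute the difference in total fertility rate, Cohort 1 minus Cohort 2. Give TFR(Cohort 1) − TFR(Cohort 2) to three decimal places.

Cohort 1:
  Sum of ASFRs = 0.066 + 0.261 + 0.355 + 0.141 + 0.028 + 0.001 + 0.000 = 0.852
  TFR = 5 × 0.852 = 4.26
Cohort 2:
  Sum of ASFRs = 0.065 + 0.097 + 0.062 + 0.037 + 0.009 + 0.002 + 0.000 = 0.272
  TFR = 5 × 0.272 = 1.36
Difference = 4.26 − 1.36 = 2.9

2.900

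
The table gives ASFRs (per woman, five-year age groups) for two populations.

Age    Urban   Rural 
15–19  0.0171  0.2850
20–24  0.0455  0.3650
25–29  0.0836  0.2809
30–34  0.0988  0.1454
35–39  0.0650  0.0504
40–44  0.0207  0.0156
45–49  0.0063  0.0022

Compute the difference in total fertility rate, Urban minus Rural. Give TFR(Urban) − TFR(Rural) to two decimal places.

Urban:
  Sum of ASFRs = 0.0171 + 0.0455 + 0.0836 + 0.0988 + 0.0650 + 0.0207 + 0.0063 = 0.3370
  TFR = 5 × 0.3370 = 1.685
Rural:
  Sum of ASFRs = 0.2850 + 0.3650 + 0.2809 + 0.1454 + 0.0504 + 0.0156 + 0.0022 = 1.1445
  TFR = 5 × 1.1445 = 5.7225
Difference = 1.685 − 5.7225 = -4.0375

-4.04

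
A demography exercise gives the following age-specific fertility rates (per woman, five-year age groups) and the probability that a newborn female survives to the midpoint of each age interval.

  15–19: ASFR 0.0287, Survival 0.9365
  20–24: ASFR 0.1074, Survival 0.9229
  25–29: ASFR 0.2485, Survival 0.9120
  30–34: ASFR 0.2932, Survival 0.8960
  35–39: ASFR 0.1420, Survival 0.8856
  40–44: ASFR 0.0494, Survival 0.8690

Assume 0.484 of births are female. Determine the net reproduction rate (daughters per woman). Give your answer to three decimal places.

Proportion female at birth = 0.484.
Per-age-group product (5 × ASFR × survival probability):
  15–19: 5 × 0.0287 × 0.9365 = 0.13439
  20–24: 5 × 0.1074 × 0.9229 = 0.49560
  25–29: 5 × 0.2485 × 0.9120 = 1.13316
  30–34: 5 × 0.2932 × 0.8960 = 1.31354
  35–39: 5 × 0.1420 × 0.8856 = 0.62878
  40–44: 5 × 0.0494 × 0.8690 = 0.21464
Sum = 3.92011
NRR = 0.484 × 3.92011 = 1.89733

1.897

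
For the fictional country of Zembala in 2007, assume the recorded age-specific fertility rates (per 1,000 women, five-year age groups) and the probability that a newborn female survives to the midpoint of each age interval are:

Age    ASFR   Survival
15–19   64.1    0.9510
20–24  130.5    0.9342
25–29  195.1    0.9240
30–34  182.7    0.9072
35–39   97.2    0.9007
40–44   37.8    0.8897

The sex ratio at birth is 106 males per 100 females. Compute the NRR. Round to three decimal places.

1.578

Proportion female at birth = 100 / (100 + 106) = 0.48544.
Survival-weighted fertility by age (5·fₓ·Sₓ):
  15–19: 5 × 64.1/1000 × 0.9510 = 0.30480
  20–24: 5 × 130.5/1000 × 0.9342 = 0.60957
  25–29: 5 × 195.1/1000 × 0.9240 = 0.90136
  30–34: 5 × 182.7/1000 × 0.9072 = 0.82873
  35–39: 5 × 97.2/1000 × 0.9007 = 0.43774
  40–44: 5 × 37.8/1000 × 0.8897 = 0.16815
Sum = 3.25035
NRR = 0.48544 × 3.25035 = 1.57785
NRR > 1, so each generation more than replaces itself.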